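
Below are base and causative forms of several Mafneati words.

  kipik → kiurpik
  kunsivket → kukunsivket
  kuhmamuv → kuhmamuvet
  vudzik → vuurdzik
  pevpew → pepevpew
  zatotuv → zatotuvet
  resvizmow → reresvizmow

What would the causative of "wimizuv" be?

wimizuvet

kuhmamuv and kipik both begin with k- yet inflect differently (kuhmamuvet, kiurpik), so the first letter is not what conditions the rule; the final letter is.
"wimizuv" ends in -v. The stems ending in -v (zatotuv → zatotuvet, kuhmamuv → kuhmamuvet) add -et.
The other patterns: stems ending in -k insert -ur- after the first vowel; stems ending in -t or -w repeat the first consonant+vowel as a prefix.
So wimizuv → wimizuvet.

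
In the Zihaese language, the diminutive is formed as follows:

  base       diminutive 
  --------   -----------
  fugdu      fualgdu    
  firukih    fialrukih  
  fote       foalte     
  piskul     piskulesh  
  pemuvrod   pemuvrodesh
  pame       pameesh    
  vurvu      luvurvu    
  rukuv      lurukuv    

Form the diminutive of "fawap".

fote and pame both end in -e yet inflect differently (foalte, pameesh), so the final letter is not what conditions the rule; the first letter is.
"fawap" begins with f-. The stems beginning with f- (fugdu → fualgdu, firukih → fialrukih, fote → foalte) insert -al- after the first vowel.
So fawap → faalwap.

faalwap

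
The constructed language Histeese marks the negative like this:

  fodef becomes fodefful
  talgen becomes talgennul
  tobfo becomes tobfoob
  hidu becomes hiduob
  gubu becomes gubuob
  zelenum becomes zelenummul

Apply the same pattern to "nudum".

nudummul

"nudum" ends in a consonant. The stems ending in a consonant (zelenum → zelenummul, talgen → talgennul, fodef → fodefful) double the final consonant and add -ul.
The other pattern: stems ending in a vowel add -ob.
So nudum → nudummul.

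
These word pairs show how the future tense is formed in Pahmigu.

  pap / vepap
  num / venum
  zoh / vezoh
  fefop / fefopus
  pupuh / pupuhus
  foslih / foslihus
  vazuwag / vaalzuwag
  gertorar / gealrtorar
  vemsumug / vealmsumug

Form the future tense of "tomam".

"tomam" has 2 vowels. The stems with 2 vowels (fefop → fefopus, pupuh → pupuhus, foslih → foslihus) add -us.
The other patterns: stems with 1 vowel add the prefix ve-; stems with 3 vowels insert -al- after the first vowel.
So tomam → tomamus.

tomamus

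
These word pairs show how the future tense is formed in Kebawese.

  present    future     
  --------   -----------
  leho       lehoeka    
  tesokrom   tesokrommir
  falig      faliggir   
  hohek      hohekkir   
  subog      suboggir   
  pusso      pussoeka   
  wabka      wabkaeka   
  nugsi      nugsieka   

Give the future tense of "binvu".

binvueka

"binvu" ends in a vowel. The stems ending in a vowel (nugsi → nugsieka, pusso → pussoeka, wabka → wabkaeka) add -eka.
So binvu → binvueka.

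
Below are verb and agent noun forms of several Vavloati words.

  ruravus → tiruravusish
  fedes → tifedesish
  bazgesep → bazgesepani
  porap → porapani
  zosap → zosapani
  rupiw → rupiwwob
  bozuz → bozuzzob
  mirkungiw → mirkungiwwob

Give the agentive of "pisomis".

tipisomisish

fedes and bazgesep both have last vowel 'e' yet inflect differently (tifedesish, bazgesepani), so the last vowel is not what conditions the rule; the final letter is.
"pisomis" ends in -s. The stems ending in -s (ruravus → tiruravusish, fedes → tifedesish) add ti- … -ish around the stem.
The other patterns: stems ending in -p add -ani; stems ending in -w or -z double the final consonant and add -ob.
So pisomis → tipisomisish.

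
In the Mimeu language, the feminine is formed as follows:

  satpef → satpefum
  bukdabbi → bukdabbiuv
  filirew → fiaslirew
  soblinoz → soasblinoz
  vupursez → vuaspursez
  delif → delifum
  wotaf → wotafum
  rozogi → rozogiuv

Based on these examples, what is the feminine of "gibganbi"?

delif and rozogi both have last vowel 'i' yet inflect differently (delifum, rozogiuv), so the last vowel is not what conditions the rule; the final letter is.
"gibganbi" ends in -i. The stems ending in -i (rozogi → rozogiuv, bukdabbi → bukdabbiuv) add -uv.
So gibganbi → gibganbiuv.

gibganbiuv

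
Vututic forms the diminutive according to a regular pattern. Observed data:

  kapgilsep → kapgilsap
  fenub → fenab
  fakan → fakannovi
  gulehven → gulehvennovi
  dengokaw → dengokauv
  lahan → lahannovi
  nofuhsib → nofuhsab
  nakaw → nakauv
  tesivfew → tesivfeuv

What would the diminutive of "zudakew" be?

"zudakew" ends in -w. The stems ending in -w (dengokaw → dengokauv, nakaw → nakauv, tesivfew → tesivfeuv) drop the final letter and add -uv.
So zudakew → zudakeuv.

zudakeuv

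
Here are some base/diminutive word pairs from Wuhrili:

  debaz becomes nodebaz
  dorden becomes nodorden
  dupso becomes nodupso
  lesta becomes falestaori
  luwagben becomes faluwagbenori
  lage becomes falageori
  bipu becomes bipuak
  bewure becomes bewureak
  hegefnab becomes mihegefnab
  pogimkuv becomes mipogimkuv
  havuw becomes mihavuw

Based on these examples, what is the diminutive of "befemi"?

befemiak

dorden and luwagben both end in -n yet inflect differently (nodorden, faluwagbenori), so the final letter is not what conditions the rule; the first letter is.
"befemi" begins with b-. The stems beginning with b- (bipu → bipuak, bewure → bewureak) add -ak.
The other patterns: stems beginning with d- add the prefix no-; stems beginning with l- add fa- … -ori around the stem; stems beginning with h- or p- add the prefix mi-.
So befemi → befemiak.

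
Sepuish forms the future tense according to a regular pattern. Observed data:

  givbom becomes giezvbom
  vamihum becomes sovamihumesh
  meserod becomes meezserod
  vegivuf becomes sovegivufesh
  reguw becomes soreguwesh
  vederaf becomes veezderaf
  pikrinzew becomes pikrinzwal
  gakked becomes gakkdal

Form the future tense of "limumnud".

solimumnudesh

pikrinzew and reguw both end in -w yet inflect differently (pikrinzwal, soreguwesh), so the final letter is not what conditions the rule; the last vowel is.
"limumnud" has last vowel 'u'. The stems whose last vowel is 'u' (reguw → soreguwesh, vegivuf → sovegivufesh, vamihum → sovamihumesh) add so- … -esh around the stem.
The other patterns: stems whose last vowel is 'e' delete the last vowel and add -al; stems whose last vowel is 'a' or 'o' insert -ez- after the first vowel.
So limumnud → solimumnudesh.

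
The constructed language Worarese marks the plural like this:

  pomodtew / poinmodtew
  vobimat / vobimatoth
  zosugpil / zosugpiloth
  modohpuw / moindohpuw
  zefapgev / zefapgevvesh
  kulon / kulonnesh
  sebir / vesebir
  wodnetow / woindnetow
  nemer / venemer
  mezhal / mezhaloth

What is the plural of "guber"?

veguber

"guber" ends in -r. The stems ending in -r (nemer → venemer, sebir → vesebir) add the prefix ve-.
So guber → veguber.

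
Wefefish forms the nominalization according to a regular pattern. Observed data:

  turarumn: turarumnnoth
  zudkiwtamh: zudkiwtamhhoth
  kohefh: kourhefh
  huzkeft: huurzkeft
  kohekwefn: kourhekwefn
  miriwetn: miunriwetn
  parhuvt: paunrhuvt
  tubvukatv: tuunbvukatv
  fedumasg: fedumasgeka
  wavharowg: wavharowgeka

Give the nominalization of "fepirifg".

feurpirifg

zudkiwtamh and kohefh both end in -h yet inflect differently (zudkiwtamhhoth, kourhefh), so the final letter is not what conditions the rule; the second-to-last letter is.
"fepirifg" has second-to-last letter 'f'. The stems whose second-to-last letter is 'f' (kohefh → kourhefh, huzkeft → huurzkeft, kohekwefn → kourhekwefn) insert -ur- after the first vowel.
So fepirifg → feurpirifg.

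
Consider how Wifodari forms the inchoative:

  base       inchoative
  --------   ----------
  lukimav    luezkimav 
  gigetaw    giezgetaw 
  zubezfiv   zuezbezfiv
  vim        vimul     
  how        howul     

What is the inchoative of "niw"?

how and gigetaw both end in -w yet inflect differently (howul, giezgetaw), so the final letter is not what conditions the rule; the number of vowels is.
"niw" has 1 vowel. The stems with 1 vowel (how → howul, vim → vimul) add -ul.
So niw → niwul.

niwul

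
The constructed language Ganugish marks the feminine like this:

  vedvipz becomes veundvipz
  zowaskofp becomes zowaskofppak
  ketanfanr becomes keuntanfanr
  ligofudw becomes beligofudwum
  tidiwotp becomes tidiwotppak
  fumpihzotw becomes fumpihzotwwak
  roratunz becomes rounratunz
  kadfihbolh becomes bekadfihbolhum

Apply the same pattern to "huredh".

"huredh" has second-to-last letter 'd'. The one such stem in the data (ligofudw → beligofudwum) adds be- … -um around the stem, so the same rule applies.
So huredh → behuredhum.

behuredhum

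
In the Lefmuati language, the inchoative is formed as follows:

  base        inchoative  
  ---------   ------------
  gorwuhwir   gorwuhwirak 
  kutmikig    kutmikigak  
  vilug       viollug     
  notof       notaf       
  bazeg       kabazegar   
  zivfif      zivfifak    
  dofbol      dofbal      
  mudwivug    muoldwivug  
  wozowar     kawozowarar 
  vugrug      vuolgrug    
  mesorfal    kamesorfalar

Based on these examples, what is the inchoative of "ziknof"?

ziknaf

"ziknof" has last vowel 'o'. The stems whose last vowel is 'o' (notof → notaf, dofbol → dofbal) change the last vowel to 'a'.
So ziknof → ziknaf.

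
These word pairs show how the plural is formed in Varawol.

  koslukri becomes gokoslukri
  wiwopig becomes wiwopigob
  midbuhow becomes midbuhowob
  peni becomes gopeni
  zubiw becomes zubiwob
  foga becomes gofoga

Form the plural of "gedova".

peni and wiwopig both have last vowel 'i' yet inflect differently (gopeni, wiwopigob), so the last vowel is not what conditions the rule; whether the stem ends in a vowel or a consonant is.
"gedova" ends in a vowel. The stems ending in a vowel (peni → gopeni, foga → gofoga, koslukri → gokoslukri) add the prefix go-.
The other pattern: stems ending in a consonant add -ob.
So gedova → gogedova.

gogedova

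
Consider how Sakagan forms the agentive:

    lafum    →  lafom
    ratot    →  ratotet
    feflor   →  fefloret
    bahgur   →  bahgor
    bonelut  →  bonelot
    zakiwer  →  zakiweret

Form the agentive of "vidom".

vidomet

bonelut and ratot both end in -t yet inflect differently (bonelot, ratotet), so the final letter is not what conditions the rule; the last vowel is.
"vidom" has last vowel 'o'. The stems whose last vowel is 'o' (ratot → ratotet, feflor → fefloret) add -et.
So vidom → vidomet.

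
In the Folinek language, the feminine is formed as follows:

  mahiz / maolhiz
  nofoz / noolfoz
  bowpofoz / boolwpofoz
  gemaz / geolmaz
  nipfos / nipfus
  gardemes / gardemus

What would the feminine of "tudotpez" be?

tuoldotpez

"tudotpez" ends in -z. The stems ending in -z (mahiz → maolhiz, nofoz → noolfoz, bowpofoz → boolwpofoz) insert -ol- after the first vowel.
So tudotpez → tuoldotpez.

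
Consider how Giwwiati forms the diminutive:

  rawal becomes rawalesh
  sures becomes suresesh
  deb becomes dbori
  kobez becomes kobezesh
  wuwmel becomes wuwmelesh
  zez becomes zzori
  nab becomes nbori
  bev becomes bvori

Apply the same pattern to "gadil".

gadilesh

kobez and zez both end in -z yet inflect differently (kobezesh, zzori), so the final letter is not what conditions the rule; the number of vowels is.
"gadil" has 2 vowels. The stems with 2 vowels (sures → suresesh, wuwmel → wuwmelesh, kobez → kobezesh) add -esh.
So gadil → gadilesh.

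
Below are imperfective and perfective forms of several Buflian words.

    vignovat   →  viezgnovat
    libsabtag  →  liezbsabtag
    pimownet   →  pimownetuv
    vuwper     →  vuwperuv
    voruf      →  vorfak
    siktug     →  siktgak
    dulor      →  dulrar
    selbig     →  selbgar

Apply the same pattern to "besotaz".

beezsotaz

vignovat and pimownet both end in -t yet inflect differently (viezgnovat, pimownetuv), so the final letter is not what conditions the rule; the last vowel is.
"besotaz" has last vowel 'a'. The stems whose last vowel is 'a' (vignovat → viezgnovat, libsabtag → liezbsabtag) insert -ez- after the first vowel.
The other patterns: stems whose last vowel is 'e' add -uv; stems whose last vowel is 'u' delete the last vowel and add -ak; stems whose last vowel is 'i' or 'o' delete the last vowel and add -ar.
So besotaz → beezsotaz.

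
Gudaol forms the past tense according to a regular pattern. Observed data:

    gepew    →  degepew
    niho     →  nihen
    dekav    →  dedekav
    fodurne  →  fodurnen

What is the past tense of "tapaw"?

detapaw

"tapaw" ends in a consonant. The stems ending in a consonant (gepew → degepew, dekav → dedekav) add the prefix de-.
So tapaw → detapaw.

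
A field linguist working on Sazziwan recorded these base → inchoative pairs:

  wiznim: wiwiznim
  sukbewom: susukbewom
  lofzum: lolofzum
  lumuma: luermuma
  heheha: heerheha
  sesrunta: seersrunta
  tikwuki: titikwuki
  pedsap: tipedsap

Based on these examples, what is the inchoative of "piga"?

pierga

"piga" ends in -a. The stems ending in -a (lumuma → luermuma, heheha → heerheha, sesrunta → seersrunta) insert -er- after the first vowel.
So piga → pierga.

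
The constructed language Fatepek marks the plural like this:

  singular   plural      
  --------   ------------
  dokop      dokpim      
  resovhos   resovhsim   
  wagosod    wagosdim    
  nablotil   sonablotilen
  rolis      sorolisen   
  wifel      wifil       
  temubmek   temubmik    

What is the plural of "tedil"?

sotedilen

"tedil" has last vowel 'i'. The stems whose last vowel is 'i' (nablotil → sonablotilen, rolis → sorolisen) add so- … -en around the stem.
The other patterns: stems whose last vowel is 'o' delete the last vowel and add -im; stems whose last vowel is 'e' change the last vowel to 'i'.
So tedil → sotedilen.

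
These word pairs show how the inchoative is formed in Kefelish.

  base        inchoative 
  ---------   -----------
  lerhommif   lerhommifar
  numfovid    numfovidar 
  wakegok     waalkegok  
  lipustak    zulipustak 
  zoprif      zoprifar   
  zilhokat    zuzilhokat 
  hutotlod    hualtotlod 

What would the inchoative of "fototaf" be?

zufototaf

"fototaf" has last vowel 'a'. The stems whose last vowel is 'a' (zilhokat → zuzilhokat, lipustak → zulipustak) add the prefix zu-.
The other patterns: stems whose last vowel is 'i' add -ar; stems whose last vowel is 'o' insert -al- after the first vowel.
So fototaf → zufototaf.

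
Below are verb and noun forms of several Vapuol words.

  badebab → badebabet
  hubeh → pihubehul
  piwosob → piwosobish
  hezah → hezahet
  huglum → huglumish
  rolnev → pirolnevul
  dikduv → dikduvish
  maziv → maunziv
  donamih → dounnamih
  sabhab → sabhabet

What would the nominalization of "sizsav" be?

sizsavet

"sizsav" has last vowel 'a'. The stems whose last vowel is 'a' (hezah → hezahet, sabhab → sabhabet, badebab → badebabet) add -et.
The other patterns: stems whose last vowel is 'e' add pi- … -ul around the stem; stems whose last vowel is 'o' or 'u' add -ish; stems whose last vowel is 'i' insert -un- after the first vowel.
So sizsav → sizsavet.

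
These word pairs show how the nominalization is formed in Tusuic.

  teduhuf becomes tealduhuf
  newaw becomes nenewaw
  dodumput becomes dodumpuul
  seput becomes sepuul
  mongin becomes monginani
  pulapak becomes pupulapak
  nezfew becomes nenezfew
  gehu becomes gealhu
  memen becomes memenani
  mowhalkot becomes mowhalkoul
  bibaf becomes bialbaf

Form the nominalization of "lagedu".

gehu and seput both have last vowel 'u' yet inflect differently (gealhu, sepuul), so the last vowel is not what conditions the rule; the final letter is.
"lagedu" ends in -u. The one such stem in the data (gehu → gealhu) inserts -al- after the first vowel (as do bibaf, teduhuf), so the same rule applies.
So lagedu → laalgedu.

laalgedu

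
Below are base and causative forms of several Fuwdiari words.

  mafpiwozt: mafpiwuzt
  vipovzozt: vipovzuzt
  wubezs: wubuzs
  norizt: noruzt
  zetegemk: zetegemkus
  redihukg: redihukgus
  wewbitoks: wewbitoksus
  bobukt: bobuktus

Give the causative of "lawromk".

"lawromk" has second-to-last letter 'm'. The one such stem in the data (zetegemk → zetegemkus) adds -us, so the same rule applies.
The other pattern: stems whose second-to-last letter is 'z' change the last vowel to 'u'.
So lawromk → lawromkus.

lawromkus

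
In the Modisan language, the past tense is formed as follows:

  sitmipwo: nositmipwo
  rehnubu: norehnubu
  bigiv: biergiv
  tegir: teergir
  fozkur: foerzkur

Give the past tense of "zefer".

rehnubu and fozkur both have last vowel 'u' yet inflect differently (norehnubu, foerzkur), so the last vowel is not what conditions the rule; whether the stem ends in a vowel or a consonant is.
"zefer" ends in a consonant. The stems ending in a consonant (bigiv → biergiv, tegir → teergir, fozkur → foerzkur) insert -er- after the first vowel.
So zefer → zeerfer.

zeerfer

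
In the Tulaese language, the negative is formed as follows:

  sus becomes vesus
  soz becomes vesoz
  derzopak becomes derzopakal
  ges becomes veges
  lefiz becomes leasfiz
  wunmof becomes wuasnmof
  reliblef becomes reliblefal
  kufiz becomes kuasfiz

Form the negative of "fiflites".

soz and lefiz both end in -z yet inflect differently (vesoz, leasfiz), so the final letter is not what conditions the rule; the number of vowels is.
"fiflites" has 3 vowels. The stems with 3 vowels (reliblef → reliblefal, derzopak → derzopakal) add -al.
The other patterns: stems with 1 vowel add the prefix ve-; stems with 2 vowels insert -as- after the first vowel.
So fiflites → fiflitesal.

fiflitesal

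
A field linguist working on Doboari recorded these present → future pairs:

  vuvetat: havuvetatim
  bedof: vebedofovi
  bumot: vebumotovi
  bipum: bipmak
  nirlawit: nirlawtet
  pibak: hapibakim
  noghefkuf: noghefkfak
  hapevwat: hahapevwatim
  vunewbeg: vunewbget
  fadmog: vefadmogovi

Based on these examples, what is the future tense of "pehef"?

nirlawit and vuvetat both end in -t yet inflect differently (nirlawtet, havuvetatim), so the final letter is not what conditions the rule; the last vowel is.
"pehef" has last vowel 'e'. The one such stem in the data (vunewbeg → vunewbget) deletes the last vowel and adds -et (as does nirlawit), so the same rule applies.
The other patterns: stems whose last vowel is 'u' delete the last vowel and add -ak; stems whose last vowel is 'a' add ha- … -im around the stem; stems whose last vowel is 'o' add ve- … -ovi around the stem.
So pehef → pehfet.

pehfet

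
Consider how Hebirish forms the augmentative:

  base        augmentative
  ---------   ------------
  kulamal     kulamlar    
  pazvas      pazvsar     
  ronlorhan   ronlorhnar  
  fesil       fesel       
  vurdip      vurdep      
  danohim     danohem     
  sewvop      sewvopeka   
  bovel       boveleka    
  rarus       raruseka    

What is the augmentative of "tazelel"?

kulamal and fesil both end in -l yet inflect differently (kulamlar, fesel), so the final letter is not what conditions the rule; the last vowel is.
"tazelel" has last vowel 'e'. The one such stem in the data (bovel → boveleka) adds -eka, so the same rule applies.
So tazelel → tazeleleka.

tazeleleka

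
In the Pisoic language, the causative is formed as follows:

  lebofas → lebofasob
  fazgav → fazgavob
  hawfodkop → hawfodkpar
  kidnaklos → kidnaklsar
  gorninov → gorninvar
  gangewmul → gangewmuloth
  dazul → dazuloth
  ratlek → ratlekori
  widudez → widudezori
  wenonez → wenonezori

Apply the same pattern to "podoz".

podzar

lebofas and kidnaklos both end in -s yet inflect differently (lebofasob, kidnaklsar), so the final letter is not what conditions the rule; the last vowel is.
"podoz" has last vowel 'o'. The stems whose last vowel is 'o' (hawfodkop → hawfodkpar, kidnaklos → kidnaklsar, gorninov → gorninvar) delete the last vowel and add -ar.
The other patterns: stems whose last vowel is 'a' add -ob; stems whose last vowel is 'u' add -oth; stems whose last vowel is 'e' add -ori.
So podoz → podzar.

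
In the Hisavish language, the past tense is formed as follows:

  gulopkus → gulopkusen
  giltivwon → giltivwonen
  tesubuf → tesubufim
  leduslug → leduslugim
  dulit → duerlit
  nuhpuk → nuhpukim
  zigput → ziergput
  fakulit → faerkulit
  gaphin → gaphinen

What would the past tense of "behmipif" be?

behmipifim

gulopkus and zigput both have last vowel 'u' yet inflect differently (gulopkusen, ziergput), so the last vowel is not what conditions the rule; the final letter is.
"behmipif" ends in -f. The one such stem in the data (tesubuf → tesubufim) adds -im, so the same rule applies.
So behmipif → behmipifim.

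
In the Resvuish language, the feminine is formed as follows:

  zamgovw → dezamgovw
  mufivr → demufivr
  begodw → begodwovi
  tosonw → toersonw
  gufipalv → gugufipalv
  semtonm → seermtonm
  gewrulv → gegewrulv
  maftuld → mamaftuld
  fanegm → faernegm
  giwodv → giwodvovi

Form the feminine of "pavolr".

papavolr

begodw and zamgovw both end in -w yet inflect differently (begodwovi, dezamgovw), so the final letter is not what conditions the rule; the second-to-last letter is.
"pavolr" has second-to-last letter 'l'. The stems whose second-to-last letter is 'l' (gewrulv → gegewrulv, maftuld → mamaftuld, gufipalv → gugufipalv) repeat the first consonant+vowel as a prefix.
The other patterns: stems whose second-to-last letter is 'd' add -ovi; stems whose second-to-last letter is 'v' add the prefix de-; stems whose second-to-last letter is 'g' or 'n' insert -er- after the first vowel.
So pavolr → papavolr.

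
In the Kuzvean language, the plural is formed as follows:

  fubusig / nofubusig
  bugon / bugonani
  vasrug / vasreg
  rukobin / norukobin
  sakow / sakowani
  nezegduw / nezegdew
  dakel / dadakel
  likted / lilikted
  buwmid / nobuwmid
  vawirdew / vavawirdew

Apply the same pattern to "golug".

"golug" has last vowel 'u'. The stems whose last vowel is 'u' (nezegduw → nezegdew, vasrug → vasreg) change the last vowel to 'e'.
So golug → goleg.

goleg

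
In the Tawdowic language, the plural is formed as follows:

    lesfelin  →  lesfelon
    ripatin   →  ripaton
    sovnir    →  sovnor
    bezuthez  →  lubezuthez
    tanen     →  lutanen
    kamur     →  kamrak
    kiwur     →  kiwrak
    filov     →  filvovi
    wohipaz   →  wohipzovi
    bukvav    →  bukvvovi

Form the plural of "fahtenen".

lufahtenen

lesfelin and tanen both end in -n yet inflect differently (lesfelon, lutanen), so the final letter is not what conditions the rule; the last vowel is.
"fahtenen" has last vowel 'e'. The stems whose last vowel is 'e' (bezuthez → lubezuthez, tanen → lutanen) add the prefix lu-.
The other patterns: stems whose last vowel is 'i' change the last vowel to 'o'; stems whose last vowel is 'u' delete the last vowel and add -ak; stems whose last vowel is 'a' or 'o' delete the last vowel and add -ovi.
So fahtenen → lufahtenen.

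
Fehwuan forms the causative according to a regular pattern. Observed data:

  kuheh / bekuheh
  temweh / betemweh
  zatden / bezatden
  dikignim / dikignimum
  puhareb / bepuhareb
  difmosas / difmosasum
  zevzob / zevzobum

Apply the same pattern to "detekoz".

"detekoz" has last vowel 'o'. The one such stem in the data (zevzob → zevzobum) adds -um, so the same rule applies.
So detekoz → detekozum.

detekozum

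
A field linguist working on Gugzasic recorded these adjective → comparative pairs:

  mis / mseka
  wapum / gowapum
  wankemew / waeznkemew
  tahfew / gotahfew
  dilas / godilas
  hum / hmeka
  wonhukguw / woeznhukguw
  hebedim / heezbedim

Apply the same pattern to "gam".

hum and wapum both end in -m yet inflect differently (hmeka, gowapum), so the final letter is not what conditions the rule; the number of vowels is.
"gam" has 1 vowel. The stems with 1 vowel (mis → mseka, hum → hmeka) delete the last vowel and add -eka.
So gam → gmeka.

gmeka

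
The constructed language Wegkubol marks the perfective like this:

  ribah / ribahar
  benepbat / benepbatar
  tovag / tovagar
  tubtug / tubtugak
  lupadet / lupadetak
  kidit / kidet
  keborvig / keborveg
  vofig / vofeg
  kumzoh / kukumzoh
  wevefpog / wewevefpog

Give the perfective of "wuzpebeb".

wuzpebebak

tovag and tubtug both end in -g yet inflect differently (tovagar, tubtugak), so the final letter is not what conditions the rule; the last vowel is.
"wuzpebeb" has last vowel 'e'. The one such stem in the data (lupadet → lupadetak) adds -ak, so the same rule applies.
So wuzpebeb → wuzpebebak.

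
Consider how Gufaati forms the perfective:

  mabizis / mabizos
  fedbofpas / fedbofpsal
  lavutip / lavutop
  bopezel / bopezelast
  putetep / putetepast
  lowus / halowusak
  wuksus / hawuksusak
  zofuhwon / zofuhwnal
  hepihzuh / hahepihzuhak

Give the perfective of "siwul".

"siwul" has last vowel 'u'. The stems whose last vowel is 'u' (lowus → halowusak, hepihzuh → hahepihzuhak, wuksus → hawuksusak) add ha- … -ak around the stem.
So siwul → hasiwulak.

hasiwulak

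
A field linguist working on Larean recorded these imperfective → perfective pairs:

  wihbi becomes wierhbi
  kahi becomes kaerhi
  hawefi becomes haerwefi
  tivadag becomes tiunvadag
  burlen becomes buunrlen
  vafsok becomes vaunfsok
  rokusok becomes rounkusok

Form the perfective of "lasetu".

laersetu

"lasetu" ends in a vowel. The stems ending in a vowel (wihbi → wierhbi, kahi → kaerhi, hawefi → haerwefi) insert -er- after the first vowel.
The other pattern: stems ending in a consonant insert -un- after the first vowel.
So lasetu → laersetu.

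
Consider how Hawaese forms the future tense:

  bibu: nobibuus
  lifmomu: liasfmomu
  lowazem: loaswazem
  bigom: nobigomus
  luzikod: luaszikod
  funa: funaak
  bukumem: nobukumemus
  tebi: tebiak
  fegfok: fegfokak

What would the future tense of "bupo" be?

nobupous

"bupo" begins with b-. The stems beginning with b- (bibu → nobibuus, bukumem → nobukumemus, bigom → nobigomus) add no- … -us around the stem.
So bupo → nobupous.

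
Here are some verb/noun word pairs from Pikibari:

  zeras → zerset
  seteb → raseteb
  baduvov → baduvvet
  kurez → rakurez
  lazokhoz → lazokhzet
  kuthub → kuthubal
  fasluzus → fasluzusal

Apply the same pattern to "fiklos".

seteb and kuthub both end in -b yet inflect differently (raseteb, kuthubal), so the final letter is not what conditions the rule; the last vowel is.
"fiklos" has last vowel 'o'. The stems whose last vowel is 'o' (lazokhoz → lazokhzet, baduvov → baduvvet) delete the last vowel and add -et.
The other patterns: stems whose last vowel is 'e' add the prefix ra-; stems whose last vowel is 'u' add -al.
So fiklos → fiklset.

fiklset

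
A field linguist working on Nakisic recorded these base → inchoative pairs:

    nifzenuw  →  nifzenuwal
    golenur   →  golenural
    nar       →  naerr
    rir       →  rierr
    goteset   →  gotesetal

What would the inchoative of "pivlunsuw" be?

pivlunsuwal

"pivlunsuw" has 3 vowels. The stems with 3 vowels (goteset → gotesetal, golenur → golenural, nifzenuw → nifzenuwal) add -al.
The other pattern: stems with 1 vowel insert -er- after the first vowel.
So pivlunsuw → pivlunsuwal.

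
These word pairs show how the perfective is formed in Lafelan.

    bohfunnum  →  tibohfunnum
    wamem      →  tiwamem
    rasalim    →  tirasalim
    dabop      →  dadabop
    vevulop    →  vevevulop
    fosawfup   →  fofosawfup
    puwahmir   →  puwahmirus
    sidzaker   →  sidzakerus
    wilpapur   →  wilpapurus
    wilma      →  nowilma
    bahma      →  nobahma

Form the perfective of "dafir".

"dafir" ends in -r. The stems ending in -r (puwahmir → puwahmirus, sidzaker → sidzakerus, wilpapur → wilpapurus) add -us.
The other patterns: stems ending in -m add the prefix ti-; stems ending in -p repeat the first consonant+vowel as a prefix; stems ending in -a add the prefix no-.
So dafir → dafirus.

dafirus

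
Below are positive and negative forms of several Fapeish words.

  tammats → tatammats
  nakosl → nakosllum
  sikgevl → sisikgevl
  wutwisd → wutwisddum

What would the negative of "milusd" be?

milusddum

nakosl and sikgevl both end in -l yet inflect differently (nakosllum, sisikgevl), so the final letter is not what conditions the rule; the second-to-last letter is.
"milusd" has second-to-last letter 's'. The stems whose second-to-last letter is 's' (wutwisd → wutwisddum, nakosl → nakosllum) double the final consonant and add -um.
The other pattern: stems whose second-to-last letter is 't' or 'v' repeat the first consonant+vowel as a prefix.
So milusd → milusddum.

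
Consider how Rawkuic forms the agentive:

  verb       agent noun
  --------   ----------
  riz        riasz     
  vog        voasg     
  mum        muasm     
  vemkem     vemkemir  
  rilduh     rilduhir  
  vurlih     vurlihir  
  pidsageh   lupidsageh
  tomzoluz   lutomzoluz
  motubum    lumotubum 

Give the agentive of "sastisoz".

lusastisoz

mum and vemkem both end in -m yet inflect differently (muasm, vemkemir), so the final letter is not what conditions the rule; the number of vowels is.
"sastisoz" has 3 vowels. The stems with 3 vowels (pidsageh → lupidsageh, tomzoluz → lutomzoluz, motubum → lumotubum) add the prefix lu-.
The other patterns: stems with 1 vowel insert -as- after the first vowel; stems with 2 vowels add -ir.
So sastisoz → lusastisoz.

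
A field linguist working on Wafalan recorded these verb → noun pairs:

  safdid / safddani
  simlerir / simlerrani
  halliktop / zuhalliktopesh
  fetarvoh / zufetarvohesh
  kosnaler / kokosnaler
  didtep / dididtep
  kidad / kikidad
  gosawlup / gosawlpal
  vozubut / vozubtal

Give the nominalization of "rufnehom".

zurufnehomesh

"rufnehom" has last vowel 'o'. The stems whose last vowel is 'o' (halliktop → zuhalliktopesh, fetarvoh → zufetarvohesh) add zu- … -esh around the stem.
So rufnehom → zurufnehomesh.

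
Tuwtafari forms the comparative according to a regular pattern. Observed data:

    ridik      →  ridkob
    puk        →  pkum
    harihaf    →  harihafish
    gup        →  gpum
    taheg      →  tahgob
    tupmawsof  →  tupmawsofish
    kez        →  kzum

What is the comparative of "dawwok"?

dawwkob

puk and ridik both end in -k yet inflect differently (pkum, ridkob), so the final letter is not what conditions the rule; the number of vowels is.
"dawwok" has 2 vowels. The stems with 2 vowels (ridik → ridkob, taheg → tahgob) delete the last vowel and add -ob.
The other patterns: stems with 1 vowel delete the last vowel and add -um; stems with 3 vowels add -ish.
So dawwok → dawwkob.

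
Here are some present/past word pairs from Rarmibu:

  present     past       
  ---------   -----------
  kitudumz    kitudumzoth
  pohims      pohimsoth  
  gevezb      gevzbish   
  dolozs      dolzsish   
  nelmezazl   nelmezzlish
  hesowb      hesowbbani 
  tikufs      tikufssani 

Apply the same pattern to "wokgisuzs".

pohims and dolozs both end in -s yet inflect differently (pohimsoth, dolzsish), so the final letter is not what conditions the rule; the second-to-last letter is.
"wokgisuzs" has second-to-last letter 'z'. The stems whose second-to-last letter is 'z' (gevezb → gevzbish, dolozs → dolzsish, nelmezazl → nelmezzlish) delete the last vowel and add -ish.
The other patterns: stems whose second-to-last letter is 'm' add -oth; stems whose second-to-last letter is 'f' or 'w' double the final consonant and add -ani.
So wokgisuzs → wokgiszsish.

wokgiszsish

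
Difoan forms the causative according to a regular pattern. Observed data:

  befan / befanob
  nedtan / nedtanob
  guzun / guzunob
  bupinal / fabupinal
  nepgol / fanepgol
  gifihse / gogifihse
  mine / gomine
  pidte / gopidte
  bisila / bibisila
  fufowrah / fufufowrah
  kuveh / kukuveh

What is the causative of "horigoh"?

"horigoh" ends in -h. The stems ending in -h (fufowrah → fufufowrah, kuveh → kukuveh) repeat the first consonant+vowel as a prefix.
So horigoh → hohorigoh.

hohorigoh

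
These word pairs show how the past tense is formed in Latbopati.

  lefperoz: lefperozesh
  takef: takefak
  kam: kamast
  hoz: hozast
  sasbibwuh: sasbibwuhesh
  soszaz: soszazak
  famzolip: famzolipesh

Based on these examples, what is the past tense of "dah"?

"dah" has 1 vowel. The stems with 1 vowel (kam → kamast, hoz → hozast) add -ast.
The other patterns: stems with 2 vowels add -ak; stems with 3 vowels add -esh.
So dah → dahast.

dahast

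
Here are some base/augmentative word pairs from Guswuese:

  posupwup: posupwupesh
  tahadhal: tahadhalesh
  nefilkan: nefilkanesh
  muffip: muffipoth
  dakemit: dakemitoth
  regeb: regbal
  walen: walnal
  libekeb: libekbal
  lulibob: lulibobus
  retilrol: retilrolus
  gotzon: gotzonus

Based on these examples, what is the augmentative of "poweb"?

powbal

posupwup and muffip both end in -p yet inflect differently (posupwupesh, muffipoth), so the final letter is not what conditions the rule; the last vowel is.
"poweb" has last vowel 'e'. The stems whose last vowel is 'e' (regeb → regbal, walen → walnal, libekeb → libekbal) delete the last vowel and add -al.
The other patterns: stems whose last vowel is 'a' or 'u' add -esh; stems whose last vowel is 'i' add -oth; stems whose last vowel is 'o' add -us.
So poweb → powbal.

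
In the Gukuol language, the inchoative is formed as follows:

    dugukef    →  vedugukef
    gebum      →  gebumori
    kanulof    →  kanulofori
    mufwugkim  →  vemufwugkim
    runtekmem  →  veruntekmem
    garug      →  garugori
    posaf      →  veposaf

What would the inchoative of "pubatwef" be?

vepubatwef

gebum and runtekmem both end in -m yet inflect differently (gebumori, veruntekmem), so the final letter is not what conditions the rule; the last vowel is.
"pubatwef" has last vowel 'e'. The stems whose last vowel is 'e' (runtekmem → veruntekmem, dugukef → vedugukef) add the prefix ve-.
The other pattern: stems whose last vowel is 'o' or 'u' add -ori.
So pubatwef → vepubatwef.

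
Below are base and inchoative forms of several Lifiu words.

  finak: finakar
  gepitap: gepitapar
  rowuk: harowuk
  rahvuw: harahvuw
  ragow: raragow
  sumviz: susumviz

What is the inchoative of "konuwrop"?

finak and rowuk both end in -k yet inflect differently (finakar, harowuk), so the final letter is not what conditions the rule; the last vowel is.
"konuwrop" has last vowel 'o'. The one such stem in the data (ragow → raragow) repeats the first consonant+vowel as a prefix (as does sumviz), so the same rule applies.
The other patterns: stems whose last vowel is 'a' add -ar; stems whose last vowel is 'u' add the prefix ha-.
So konuwrop → kokonuwrop.

kokonuwrop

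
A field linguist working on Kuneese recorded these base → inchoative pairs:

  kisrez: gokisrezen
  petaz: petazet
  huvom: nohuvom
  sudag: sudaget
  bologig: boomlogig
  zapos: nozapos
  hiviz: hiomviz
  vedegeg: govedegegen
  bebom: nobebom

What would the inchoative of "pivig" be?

"pivig" has last vowel 'i'. The stems whose last vowel is 'i' (hiviz → hiomviz, bologig → boomlogig) insert -om- after the first vowel.
So pivig → piomvig.

piomvig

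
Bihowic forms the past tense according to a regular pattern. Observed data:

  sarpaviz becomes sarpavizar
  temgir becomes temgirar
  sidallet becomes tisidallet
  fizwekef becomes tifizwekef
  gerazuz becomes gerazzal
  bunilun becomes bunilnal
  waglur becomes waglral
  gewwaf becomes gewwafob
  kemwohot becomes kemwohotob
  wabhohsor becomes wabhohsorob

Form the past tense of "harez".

"harez" has last vowel 'e'. The stems whose last vowel is 'e' (sidallet → tisidallet, fizwekef → tifizwekef) add the prefix ti-.
So harez → tiharez.

tiharez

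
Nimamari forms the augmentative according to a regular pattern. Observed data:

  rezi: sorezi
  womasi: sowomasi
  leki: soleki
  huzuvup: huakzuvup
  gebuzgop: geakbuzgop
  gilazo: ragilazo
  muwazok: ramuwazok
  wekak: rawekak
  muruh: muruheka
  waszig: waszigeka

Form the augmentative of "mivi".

somivi

gebuzgop and gilazo both have last vowel 'o' yet inflect differently (geakbuzgop, ragilazo), so the last vowel is not what conditions the rule; the final letter is.
"mivi" ends in -i. The stems ending in -i (rezi → sorezi, womasi → sowomasi, leki → soleki) add the prefix so-.
So mivi → somivi.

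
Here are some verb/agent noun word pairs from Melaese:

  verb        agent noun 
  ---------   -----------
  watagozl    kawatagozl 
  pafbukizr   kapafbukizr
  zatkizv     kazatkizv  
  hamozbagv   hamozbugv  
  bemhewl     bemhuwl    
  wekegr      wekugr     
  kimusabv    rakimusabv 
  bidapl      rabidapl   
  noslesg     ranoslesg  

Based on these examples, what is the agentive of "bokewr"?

zatkizv and hamozbagv both end in -v yet inflect differently (kazatkizv, hamozbugv), so the final letter is not what conditions the rule; the second-to-last letter is.
"bokewr" has second-to-last letter 'w'. The one such stem in the data (bemhewl → bemhuwl) changes the last vowel to 'u' (as do hamozbagv, wekegr), so the same rule applies.
The other patterns: stems whose second-to-last letter is 'z' add the prefix ka-; stems whose second-to-last letter is 'b', 'p' or 's' add the prefix ra-.
So bokewr → bokuwr.

bokuwr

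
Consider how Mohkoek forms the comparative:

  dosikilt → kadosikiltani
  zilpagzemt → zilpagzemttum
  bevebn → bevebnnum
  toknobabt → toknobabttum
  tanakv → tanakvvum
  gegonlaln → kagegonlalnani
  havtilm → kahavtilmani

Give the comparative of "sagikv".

sagikvvum

dosikilt and toknobabt both end in -t yet inflect differently (kadosikiltani, toknobabttum), so the final letter is not what conditions the rule; the second-to-last letter is.
"sagikv" has second-to-last letter 'k'. The one such stem in the data (tanakv → tanakvvum) doubles the final consonant and adds -um (as do toknobabt, bevebn), so the same rule applies.
The other pattern: stems whose second-to-last letter is 'l' add ka- … -ani around the stem.
So sagikv → sagikvvum.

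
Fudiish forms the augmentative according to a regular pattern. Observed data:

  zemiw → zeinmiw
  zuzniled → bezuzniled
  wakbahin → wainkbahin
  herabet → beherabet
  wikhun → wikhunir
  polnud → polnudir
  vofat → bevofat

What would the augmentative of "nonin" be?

noinnin

"nonin" has last vowel 'i'. The stems whose last vowel is 'i' (zemiw → zeinmiw, wakbahin → wainkbahin) insert -in- after the first vowel.
So nonin → noinnin.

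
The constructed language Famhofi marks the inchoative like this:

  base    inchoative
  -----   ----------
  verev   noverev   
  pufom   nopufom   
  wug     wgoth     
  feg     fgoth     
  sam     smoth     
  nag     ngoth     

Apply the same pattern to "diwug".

"diwug" has 2 vowels. The stems with 2 vowels (verev → noverev, pufom → nopufom) add the prefix no-.
So diwug → nodiwug.

nodiwug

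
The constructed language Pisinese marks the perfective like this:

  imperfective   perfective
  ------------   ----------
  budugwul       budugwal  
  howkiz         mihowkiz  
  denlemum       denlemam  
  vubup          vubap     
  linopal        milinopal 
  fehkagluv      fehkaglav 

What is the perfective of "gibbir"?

migibbir

budugwul and linopal both end in -l yet inflect differently (budugwal, milinopal), so the final letter is not what conditions the rule; the last vowel is.
"gibbir" has last vowel 'i'. The one such stem in the data (howkiz → mihowkiz) adds the prefix mi-, so the same rule applies.
So gibbir → migibbir.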